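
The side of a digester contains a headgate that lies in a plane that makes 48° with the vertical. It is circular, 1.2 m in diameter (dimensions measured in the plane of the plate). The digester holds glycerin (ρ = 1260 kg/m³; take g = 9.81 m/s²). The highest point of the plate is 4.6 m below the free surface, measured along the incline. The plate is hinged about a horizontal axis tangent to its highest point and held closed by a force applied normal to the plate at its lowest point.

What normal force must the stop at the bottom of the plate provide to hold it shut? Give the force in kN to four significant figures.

P ≈ 25.02 kN

γ = ρg = 1260 × 9.81 / 1000 = 12.3606 kN/m³.
The plate makes 48° with the vertical, i.e. θ = 90° − 48° = 42° to the horizontal. Measuring y along the incline from the free-surface line, vertical depth h = y·sinθ with sinθ = 0.669131.
The centroid is at the centre, 0.6 m below the top of the plate, so y_c = 4.6 + 0.6 = 5.2 m and h_c = 5.2 × 0.669131 = 3.47948 m.
A = π(0.6)² = 1.13097 m².
Resultant F = γ·h_c·A = 12.3606 × 3.47948 × 1.13097 = 48.6413 kN.
I_c = πr⁴/4 = π × 0.6⁴/4 = 0.101788 m⁴.
Centre of pressure: y_p = y_c + I_c/(y_c·A) = 5.2 + 0.101788/(5.2 × 1.13097) = 5.2 + 0.0173078 = 5.21731 m along the plane.
The resultant acts 0.6 + 0.0173078 = 0.617308 m (along the plate) below the hinge at the top edge, so the moment about the hinge is M = F × 0.617308 = 48.6413 × 0.617308 = 30.0267 kN·m.
A normal force at the bottom, 1.2 m from the hinge, must supply this moment: P = 30.0267/1.2 = 25.0223 kN.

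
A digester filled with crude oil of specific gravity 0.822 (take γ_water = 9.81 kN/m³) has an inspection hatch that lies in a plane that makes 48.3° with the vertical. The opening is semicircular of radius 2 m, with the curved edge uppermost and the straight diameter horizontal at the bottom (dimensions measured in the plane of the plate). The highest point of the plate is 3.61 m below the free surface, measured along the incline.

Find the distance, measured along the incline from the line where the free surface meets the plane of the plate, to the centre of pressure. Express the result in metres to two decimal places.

y_p = 4.82 m

γ = 0.822 × 9.81 = 8.06382 kN/m³.
The plate makes 48.3° with the vertical, i.e. θ = 90° − 48.3° = 41.7° to the horizontal. Measuring y along the incline from the free-surface line, vertical depth h = y·sinθ with sinθ = 0.665230.
The centroid lies 4r/(3π) = 0.848826 m above the diameter, so r − 4r/(3π) = 2 − 0.848826 = 1.15117 m below the topmost point, so y_c = 3.61 + 1.15117 = 4.76117 m and h_c = 4.76117 × 0.665230 = 3.16727 m.
A = πr²/2 = π × 2²/2 = 6.28319 m².
Resultant F = γ·h_c·A = 8.06382 × 3.16727 × 6.28319 = 160.475 kN.
I_c = (π/8 − 8/(9π))·r⁴ = 0.109757 × 2⁴ = 1.75611 m⁴.
Centre of pressure: y_p = y_c + I_c/(y_c·A) = 4.76117 + 1.75611/(4.76117 × 6.28319) = 4.76117 + 0.0587027 = 4.81987 m along the plane.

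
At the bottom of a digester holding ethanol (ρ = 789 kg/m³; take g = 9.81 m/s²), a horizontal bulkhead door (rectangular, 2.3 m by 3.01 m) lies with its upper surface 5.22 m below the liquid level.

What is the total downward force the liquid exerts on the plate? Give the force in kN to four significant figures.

F ≈ 279.7 kN

γ = ρg = 789 × 9.81 / 1000 = 7.74009 kN/m³.
The plate is horizontal, so pressure is uniform at p = γ·h = 7.74009 × 5.22 = 40.4033 kN/m².
A = 2.3 × 3.01 = 6.923 m².
F = p·A = 40.4033 × 6.923 = 279.712 kN.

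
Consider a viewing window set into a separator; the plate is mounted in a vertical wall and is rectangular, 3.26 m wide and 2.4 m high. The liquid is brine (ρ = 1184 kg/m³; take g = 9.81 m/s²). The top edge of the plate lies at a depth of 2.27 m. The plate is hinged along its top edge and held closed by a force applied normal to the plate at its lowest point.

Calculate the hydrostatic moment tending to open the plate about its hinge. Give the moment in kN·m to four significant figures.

γ = ρg = 1184 × 9.81 / 1000 = 11.61504 kN/m³.
The centroid lies 2.4/2 = 1.2 m below the top edge, so the centroid depth is h_c = 2.27 + 1.2 = 3.47 m.
A = 3.26 × 2.4 = 7.824 m².
Resultant F = γ·h_c·A = 11.61504 × 3.47 × 7.824 = 315.34 kN.
I_c = b·h³/12 = 3.26 × 2.4³/12 = 3.75552 m⁴.
Centre of pressure: y_p = y_c + I_c/(y_c·A) = 3.47 + 3.75552/(3.47 × 7.824) = 3.47 + 0.138329 = 3.60833 m along the plane.
The resultant acts 1.2 + 0.138329 = 1.33833 m (along the plate) below the hinge at the top edge, so the moment about the hinge is M = F × 1.33833 = 315.34 × 1.33833 = 422.029 kN·m.

M ≈ 422.0 kN·m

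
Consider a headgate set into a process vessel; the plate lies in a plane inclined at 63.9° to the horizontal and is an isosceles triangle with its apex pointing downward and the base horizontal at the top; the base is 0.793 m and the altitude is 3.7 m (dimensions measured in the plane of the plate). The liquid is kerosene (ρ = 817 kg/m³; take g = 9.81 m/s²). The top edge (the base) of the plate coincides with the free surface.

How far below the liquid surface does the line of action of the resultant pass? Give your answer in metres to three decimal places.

γ = ρg = 817 × 9.81 / 1000 = 8.01477 kN/m³.
Let θ = 63.9° be the plate's angle to the horizontal; measure y along the incline from where the plane meets the free surface. Vertical depth h = y·sinθ with sinθ = 0.898028.
With the apex down, the centroid sits h/3 = 3.7/3 = 1.23333 m below the base (the top edge), so y_c = 1.23333 m and h_c = 1.23333 × 0.898028 = 1.10756 m.
A = ½ × 0.793 × 3.7 = 1.46705 m².
Resultant F = γ·h_c·A = 8.01477 × 1.10756 × 1.46705 = 13.0228 kN.
I_c = b·h³/36 = 0.793 × 3.7³/36 = 1.11577 m⁴.
Centre of pressure: y_p = y_c + I_c/(y_c·A) = 1.23333 + 1.11577/(1.23333 × 1.46705) = 1.23333 + 0.616667 = 1.85 m along the plane.
Vertically, h_p = y_p·sinθ = 1.85 × 0.898028 = 1.66135 m.

h_p = 1.661 m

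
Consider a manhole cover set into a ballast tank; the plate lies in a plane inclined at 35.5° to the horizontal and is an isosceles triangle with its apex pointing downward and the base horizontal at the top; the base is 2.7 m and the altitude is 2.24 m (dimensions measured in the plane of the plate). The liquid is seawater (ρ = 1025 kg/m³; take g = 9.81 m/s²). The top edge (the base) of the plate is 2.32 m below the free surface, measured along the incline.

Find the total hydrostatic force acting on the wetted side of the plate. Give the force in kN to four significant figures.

γ = ρg = 1025 × 9.81 / 1000 = 10.05525 kN/m³.
Let θ = 35.5° be the plate's angle to the horizontal; measure y along the incline from where the plane meets the free surface. Vertical depth h = y·sinθ with sinθ = 0.580703.
With the apex down, the centroid sits h/3 = 2.24/3 = 0.746667 m below the base (the top edge), so y_c = 2.32 + 0.746667 = 3.06667 m and h_c = 3.06667 × 0.580703 = 1.78082 m.
A = ½ × 2.7 × 2.24 = 3.024 m².
Resultant F = γ·h_c·A = 10.05525 × 1.78082 × 3.024 = 54.1495 kN.

F ≈ 54.15 kN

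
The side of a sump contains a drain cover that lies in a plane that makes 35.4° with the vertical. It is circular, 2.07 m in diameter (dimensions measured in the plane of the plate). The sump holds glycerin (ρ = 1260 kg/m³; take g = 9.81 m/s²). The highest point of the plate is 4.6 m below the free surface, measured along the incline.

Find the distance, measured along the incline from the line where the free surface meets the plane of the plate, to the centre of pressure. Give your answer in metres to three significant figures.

γ = ρg = 1260 × 9.81 / 1000 = 12.3606 kN/m³.
The plate makes 35.4° with the vertical, i.e. θ = 90° − 35.4° = 54.6° to the horizontal. Measuring y along the incline from the free-surface line, vertical depth h = y·sinθ with sinθ = 0.815128.
The centroid is at the centre, 1.035 m below the top of the plate, so y_c = 4.6 + 1.035 = 5.635 m and h_c = 5.635 × 0.815128 = 4.59325 m.
A = π(1.035)² = 3.36535 m².
Resultant F = γ·h_c·A = 12.3606 × 4.59325 × 3.36535 = 191.069 kN.
I_c = πr⁴/4 = π × 1.035⁴/4 = 0.901262 m⁴.
Centre of pressure: y_p = y_c + I_c/(y_c·A) = 5.635 + 0.901262/(5.635 × 3.36535) = 5.635 + 0.0475255 = 5.68253 m along the plane.

y_p = 5.68 m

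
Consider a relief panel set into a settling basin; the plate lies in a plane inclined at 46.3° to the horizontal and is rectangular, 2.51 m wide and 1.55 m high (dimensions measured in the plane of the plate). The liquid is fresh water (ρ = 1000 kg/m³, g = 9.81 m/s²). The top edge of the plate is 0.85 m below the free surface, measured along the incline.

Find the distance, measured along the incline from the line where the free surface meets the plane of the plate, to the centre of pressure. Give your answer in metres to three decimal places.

y_p = 1.748 m

γ = ρg = 1000 × 9.81 = 9810 N/m³ = 9.81 kN/m³.
Let θ = 46.3° be the plate's angle to the horizontal; measure y along the incline from where the plane meets the free surface. Vertical depth h = y·sinθ with sinθ = 0.722967.
The centroid lies 1.55/2 = 0.775 m below the top edge, so y_c = 0.85 + 0.775 = 1.625 m and h_c = 1.625 × 0.722967 = 1.17482 m.
A = 2.51 × 1.55 = 3.8905 m².
Resultant F = γ·h_c·A = 9.81 × 1.17482 × 3.8905 = 44.838 kN.
I_c = b·h³/12 = 2.51 × 1.55³/12 = 0.778911 m⁴.
Centre of pressure: y_p = y_c + I_c/(y_c·A) = 1.625 + 0.778911/(1.625 × 3.8905) = 1.625 + 0.123205 = 1.74821 m along the plane.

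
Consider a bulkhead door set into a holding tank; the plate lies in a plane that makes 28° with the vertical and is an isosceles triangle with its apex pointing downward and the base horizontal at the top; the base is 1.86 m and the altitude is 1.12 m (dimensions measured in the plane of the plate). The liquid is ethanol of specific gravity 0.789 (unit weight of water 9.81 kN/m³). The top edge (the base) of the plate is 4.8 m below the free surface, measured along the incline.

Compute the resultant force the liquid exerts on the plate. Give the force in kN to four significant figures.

F ≈ 36.83 kN

γ = 0.789 × 9.81 = 7.74009 kN/m³.
The plate makes 28° with the vertical, i.e. θ = 90° − 28° = 62° to the horizontal. Measuring y along the incline from the free-surface line, vertical depth h = y·sinθ with sinθ = 0.882948.
With the apex down, the centroid sits h/3 = 1.12/3 = 0.373333 m below the base (the top edge), so y_c = 4.8 + 0.373333 = 5.17333 m and h_c = 5.17333 × 0.882948 = 4.56778 m.
A = ½ × 1.86 × 1.12 = 1.0416 m².
Resultant F = γ·h_c·A = 7.74009 × 4.56778 × 1.0416 = 36.8258 kN.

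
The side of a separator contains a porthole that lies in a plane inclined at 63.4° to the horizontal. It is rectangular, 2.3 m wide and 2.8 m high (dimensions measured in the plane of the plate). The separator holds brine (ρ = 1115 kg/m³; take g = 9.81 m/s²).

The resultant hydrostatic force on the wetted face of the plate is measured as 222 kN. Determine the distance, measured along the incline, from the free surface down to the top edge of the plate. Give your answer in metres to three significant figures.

γ = ρg = 1115 × 9.81 / 1000 = 10.93815 kN/m³.
A = 2.3 × 2.8 = 6.44 m².
From F = γ·h_c·A, the centroid depth is h_c = 222/(10.93815 × 6.44) = 3.15154 m.
Let θ = 63.4° be the plate's angle to the horizontal; measure y along the incline from where the plane meets the free surface. Vertical depth h = y·sinθ with sinθ = 0.894154.
Along the incline, y_c = h_c/sinθ = 3.15154/0.894154 = 3.52461 m.
The centroid lies 2.8/2 = 1.4 m below the top edge, so the top edge sits at y_top = 3.52461 − 1.4 = 2.12461 m along the incline.

y_top ≈ 2.12 m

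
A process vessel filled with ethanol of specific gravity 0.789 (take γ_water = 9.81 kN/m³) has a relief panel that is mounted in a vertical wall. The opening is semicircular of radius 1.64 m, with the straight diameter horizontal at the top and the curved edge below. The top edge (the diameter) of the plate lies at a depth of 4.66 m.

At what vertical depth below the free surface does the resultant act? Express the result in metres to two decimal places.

γ = 0.789 × 9.81 = 7.74009 kN/m³.
The centroid of a semicircle lies 4r/(3π) = 0.696038 m from the diameter, here below the top edge, so the centroid depth is h_c = 4.66 + 0.696038 = 5.35604 m.
A = πr²/2 = π × 1.64²/2 = 4.22481 m².
Resultant F = γ·h_c·A = 7.74009 × 5.35604 × 4.22481 = 175.145 kN.
I_c = (π/8 − 8/(9π))·r⁴ = 0.109757 × 1.64⁴ = 0.793976 m⁴.
Centre of pressure: y_p = y_c + I_c/(y_c·A) = 5.35604 + 0.793976/(5.35604 × 4.22481) = 5.35604 + 0.0350878 = 5.39113 m along the plane.

h_p = 5.39 m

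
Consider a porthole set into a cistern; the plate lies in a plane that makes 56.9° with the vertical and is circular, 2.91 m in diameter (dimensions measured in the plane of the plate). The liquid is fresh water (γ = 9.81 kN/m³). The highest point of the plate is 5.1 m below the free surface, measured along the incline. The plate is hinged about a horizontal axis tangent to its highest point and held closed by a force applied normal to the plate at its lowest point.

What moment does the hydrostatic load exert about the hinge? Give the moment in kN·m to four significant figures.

γ = 9.81 kN/m³.
The plate makes 56.9° with the vertical, i.e. θ = 90° − 56.9° = 33.1° to the horizontal. Measuring y along the incline from the free-surface line, vertical depth h = y·sinθ with sinθ = 0.546102.
The centroid is at the centre, 1.455 m below the top of the plate, so y_c = 5.1 + 1.455 = 6.555 m and h_c = 6.555 × 0.546102 = 3.5797 m.
A = π(1.455)² = 6.65083 m².
Resultant F = γ·h_c·A = 9.81 × 3.5797 × 6.65083 = 233.556 kN.
I_c = πr⁴/4 = π × 1.455⁴/4 = 3.51999 m⁴.
Centre of pressure: y_p = y_c + I_c/(y_c·A) = 6.555 + 3.51999/(6.555 × 6.65083) = 6.555 + 0.0807408 = 6.63574 m along the plane.
The resultant acts 1.455 + 0.0807408 = 1.53574 m (along the plate) below the hinge at the top edge, so the moment about the hinge is M = F × 1.53574 = 233.556 × 1.53574 = 358.681 kN·m.

M ≈ 358.7 kN·m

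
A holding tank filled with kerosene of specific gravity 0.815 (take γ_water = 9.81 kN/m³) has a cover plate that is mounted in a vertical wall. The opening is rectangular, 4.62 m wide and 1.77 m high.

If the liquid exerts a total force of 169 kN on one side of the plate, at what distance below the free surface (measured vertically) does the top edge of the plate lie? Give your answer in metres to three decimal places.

d_top ≈ 1.700 m

γ = 0.815 × 9.81 = 7.99515 kN/m³.
A = 4.62 × 1.77 = 8.1774 m².
From F = γ·h_c·A, the centroid depth is h_c = 169/(7.99515 × 8.1774) = 2.58491 m.
The centroid lies 1.77/2 = 0.885 m below the top edge, so the top edge sits at h_top = 2.58491 − 0.885 = 1.69991 m below the surface.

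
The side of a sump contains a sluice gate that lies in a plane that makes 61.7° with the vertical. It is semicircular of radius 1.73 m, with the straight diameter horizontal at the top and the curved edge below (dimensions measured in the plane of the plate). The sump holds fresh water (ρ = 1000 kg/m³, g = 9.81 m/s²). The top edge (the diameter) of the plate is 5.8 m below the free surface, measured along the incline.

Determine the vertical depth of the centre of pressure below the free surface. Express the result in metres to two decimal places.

γ = ρg = 1000 × 9.81 = 9810 N/m³ = 9.81 kN/m³.
The plate makes 61.7° with the vertical, i.e. θ = 90° − 61.7° = 28.3° to the horizontal. Measuring y along the incline from the free-surface line, vertical depth h = y·sinθ with sinθ = 0.474088.
The centroid of a semicircle lies 4r/(3π) = 0.734235 m from the diameter, here below the top edge, so y_c = 5.8 + 0.734235 = 6.53423 m and h_c = 6.53423 × 0.474088 = 3.0978 m.
A = πr²/2 = π × 1.73²/2 = 4.70124 m².
Resultant F = γ·h_c·A = 9.81 × 3.0978 × 4.70124 = 142.868 kN.
I_c = (π/8 − 8/(9π))·r⁴ = 0.109757 × 1.73⁴ = 0.983143 m⁴.
Centre of pressure: y_p = y_c + I_c/(y_c·A) = 6.53423 + 0.983143/(6.53423 × 4.70124) = 6.53423 + 0.0320044 = 6.56623 m along the plane.
Vertically, h_p = y_p·sinθ = 6.56623 × 0.474088 = 3.11297 m.

h_p = 3.11 m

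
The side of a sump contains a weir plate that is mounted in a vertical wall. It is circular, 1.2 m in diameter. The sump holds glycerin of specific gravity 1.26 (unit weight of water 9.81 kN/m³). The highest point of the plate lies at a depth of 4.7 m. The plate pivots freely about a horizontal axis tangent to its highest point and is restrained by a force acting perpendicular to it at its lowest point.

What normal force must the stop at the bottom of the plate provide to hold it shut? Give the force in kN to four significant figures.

γ = 1.26 × 9.81 = 12.3606 kN/m³.
The centroid is at the centre, 0.6 m below the top of the plate, so the centroid depth is h_c = 4.7 + 0.6 = 5.3 m.
A = π(0.6)² = 1.13097 m².
Resultant F = γ·h_c·A = 12.3606 × 5.3 × 1.13097 = 74.0912 kN.
I_c = πr⁴/4 = π × 0.6⁴/4 = 0.101788 m⁴.
Centre of pressure: y_p = y_c + I_c/(y_c·A) = 5.3 + 0.101788/(5.3 × 1.13097) = 5.3 + 0.0169812 = 5.31698 m along the plane.
The resultant acts 0.6 + 0.0169812 = 0.616981 m (along the plate) below the hinge at the top edge, so the moment about the hinge is M = F × 0.616981 = 74.0912 × 0.616981 = 45.7129 kN·m.
A normal force at the bottom, 1.2 m from the hinge, must supply this moment: P = 45.7129/1.2 = 38.0941 kN.

P ≈ 38.09 kN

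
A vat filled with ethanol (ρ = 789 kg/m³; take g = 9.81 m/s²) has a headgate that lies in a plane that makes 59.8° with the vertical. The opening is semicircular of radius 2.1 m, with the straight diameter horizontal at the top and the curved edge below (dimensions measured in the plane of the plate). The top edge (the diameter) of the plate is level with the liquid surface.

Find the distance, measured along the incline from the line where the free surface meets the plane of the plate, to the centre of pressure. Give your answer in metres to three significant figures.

γ = ρg = 789 × 9.81 / 1000 = 7.74009 kN/m³.
The plate makes 59.8° with the vertical, i.e. θ = 90° − 59.8° = 30.2° to the horizontal. Measuring y along the incline from the free-surface line, vertical depth h = y·sinθ with sinθ = 0.503020.
The centroid of a semicircle lies 4r/(3π) = 0.891268 m from the diameter, here below the top edge, so y_c = 0.891268 m and h_c = 0.891268 × 0.503020 = 0.448326 m.
A = πr²/2 = π × 2.1²/2 = 6.92721 m².
Resultant F = γ·h_c·A = 7.74009 × 0.448326 × 6.92721 = 24.038 kN.
I_c = (π/8 − 8/(9π))·r⁴ = 0.109757 × 2.1⁴ = 2.13457 m⁴.
Centre of pressure: y_p = y_c + I_c/(y_c·A) = 0.891268 + 2.13457/(0.891268 × 6.92721) = 0.891268 + 0.345735 = 1.237 m along the plane.

y_p = 1.24 m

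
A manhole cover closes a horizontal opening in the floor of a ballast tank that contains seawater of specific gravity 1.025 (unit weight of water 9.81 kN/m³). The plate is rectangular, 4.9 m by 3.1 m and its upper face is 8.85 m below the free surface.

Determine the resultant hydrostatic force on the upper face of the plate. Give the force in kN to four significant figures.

F ≈ 1352 kN

γ = 1.025 × 9.81 = 10.05525 kN/m³.
The plate is horizontal, so pressure is uniform at p = γ·h = 10.05525 × 8.85 = 88.989 kN/m².
A = 4.9 × 3.1 = 15.19 m².
F = p·A = 88.989 × 15.19 = 1351.74 kN.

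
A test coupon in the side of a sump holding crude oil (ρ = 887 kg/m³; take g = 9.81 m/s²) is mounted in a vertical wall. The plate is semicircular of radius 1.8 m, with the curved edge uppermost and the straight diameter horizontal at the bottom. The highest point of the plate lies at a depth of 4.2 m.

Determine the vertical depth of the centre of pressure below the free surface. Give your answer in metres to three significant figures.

h_p = 5.28 m

γ = ρg = 887 × 9.81 / 1000 = 8.70147 kN/m³.
The centroid lies 4r/(3π) = 0.763944 m above the diameter, so r − 4r/(3π) = 1.8 − 0.763944 = 1.03606 m below the topmost point, so the centroid depth is h_c = 4.2 + 1.03606 = 5.23606 m.
A = πr²/2 = π × 1.8²/2 = 5.08938 m².
Resultant F = γ·h_c·A = 8.70147 × 5.23606 × 5.08938 = 231.879 kN.
I_c = (π/8 − 8/(9π))·r⁴ = 0.109757 × 1.8⁴ = 1.15219 m⁴.
Centre of pressure: y_p = y_c + I_c/(y_c·A) = 5.23606 + 1.15219/(5.23606 × 5.08938) = 5.23606 + 0.0432369 = 5.2793 m along the plane.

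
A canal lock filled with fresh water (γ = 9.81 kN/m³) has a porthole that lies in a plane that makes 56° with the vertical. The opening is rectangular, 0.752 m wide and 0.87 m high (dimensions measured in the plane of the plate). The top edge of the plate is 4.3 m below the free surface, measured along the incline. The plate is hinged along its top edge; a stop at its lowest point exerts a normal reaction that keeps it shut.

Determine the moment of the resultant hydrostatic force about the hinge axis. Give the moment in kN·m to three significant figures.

γ = 9.81 kN/m³.
The plate makes 56° with the vertical, i.e. θ = 90° − 56° = 34° to the horizontal. Measuring y along the incline from the free-surface line, vertical depth h = y·sinθ with sinθ = 0.559193.
The centroid lies 0.87/2 = 0.435 m below the top edge, so y_c = 4.3 + 0.435 = 4.735 m and h_c = 4.735 × 0.559193 = 2.64778 m.
A = 0.752 × 0.87 = 0.65424 m².
Resultant F = γ·h_c·A = 9.81 × 2.64778 × 0.65424 = 16.9937 kN.
I_c = b·h³/12 = 0.752 × 0.87³/12 = 0.0412662 m⁴.
Centre of pressure: y_p = y_c + I_c/(y_c·A) = 4.735 + 0.0412662/(4.735 × 0.65424) = 4.735 + 0.013321 = 4.74832 m along the plane.
The resultant acts 0.435 + 0.013321 = 0.448321 m (along the plate) below the hinge at the top edge, so the moment about the hinge is M = F × 0.448321 = 16.9937 × 0.448321 = 7.61863 kN·m.

M ≈ 7.62 kN·m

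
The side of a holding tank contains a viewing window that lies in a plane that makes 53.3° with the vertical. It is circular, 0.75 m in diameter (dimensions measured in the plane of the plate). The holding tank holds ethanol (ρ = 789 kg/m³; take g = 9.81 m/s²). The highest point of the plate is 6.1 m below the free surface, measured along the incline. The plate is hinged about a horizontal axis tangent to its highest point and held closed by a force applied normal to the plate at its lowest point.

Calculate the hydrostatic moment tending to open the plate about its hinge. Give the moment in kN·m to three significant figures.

M ≈ 5.03 kN·m

γ = ρg = 789 × 9.81 / 1000 = 7.74009 kN/m³.
The plate makes 53.3° with the vertical, i.e. θ = 90° − 53.3° = 36.7° to the horizontal. Measuring y along the incline from the free-surface line, vertical depth h = y·sinθ with sinθ = 0.597625.
The centroid is at the centre, 0.375 m below the top of the plate, so y_c = 6.1 + 0.375 = 6.475 m and h_c = 6.475 × 0.597625 = 3.86962 m.
A = π(0.375)² = 0.441786 m².
Resultant F = γ·h_c·A = 7.74009 × 3.86962 × 0.441786 = 13.232 kN.
I_c = πr⁴/4 = π × 0.375⁴/4 = 0.0155316 m⁴.
Centre of pressure: y_p = y_c + I_c/(y_c·A) = 6.475 + 0.0155316/(6.475 × 0.441786) = 6.475 + 0.00542956 = 6.48043 m along the plane.
The resultant acts 0.375 + 0.00542956 = 0.38043 m (along the plate) below the hinge at the top edge, so the moment about the hinge is M = F × 0.38043 = 13.232 × 0.38043 = 5.03385 kN·m.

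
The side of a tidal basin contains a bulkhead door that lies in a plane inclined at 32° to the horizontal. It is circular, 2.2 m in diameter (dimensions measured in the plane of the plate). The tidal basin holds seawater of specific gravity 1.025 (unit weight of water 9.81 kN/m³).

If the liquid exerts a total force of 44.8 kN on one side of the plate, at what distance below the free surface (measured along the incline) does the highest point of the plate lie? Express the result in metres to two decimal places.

γ = 1.025 × 9.81 = 10.05525 kN/m³.
A = π(1.1)² = 3.80133 m².
From F = γ·h_c·A, the centroid depth is h_c = 44.8/(10.05525 × 3.80133) = 1.17206 m.
Let θ = 32° be the plate's angle to the horizontal; measure y along the incline from where the plane meets the free surface. Vertical depth h = y·sinθ with sinθ = 0.529919.
Along the incline, y_c = h_c/sinθ = 1.17206/0.529919 = 2.21177 m.
The centroid is at the centre, 1.1 m below the top of the plate, so the highest point sits at y_top = 2.21177 − 1.1 = 1.11177 m along the incline.

y_top ≈ 1.11 m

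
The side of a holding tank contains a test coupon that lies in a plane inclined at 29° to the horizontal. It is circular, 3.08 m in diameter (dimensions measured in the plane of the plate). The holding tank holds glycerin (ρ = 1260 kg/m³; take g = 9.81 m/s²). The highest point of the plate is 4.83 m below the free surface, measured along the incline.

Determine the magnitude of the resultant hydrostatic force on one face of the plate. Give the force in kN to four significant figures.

γ = ρg = 1260 × 9.81 / 1000 = 12.3606 kN/m³.
Let θ = 29° be the plate's angle to the horizontal; measure y along the incline from where the plane meets the free surface. Vertical depth h = y·sinθ with sinθ = 0.484810.
The centroid is at the centre, 1.54 m below the top of the plate, so y_c = 4.83 + 1.54 = 6.37 m and h_c = 6.37 × 0.484810 = 3.08824 m.
A = π(1.54)² = 7.4506 m².
Resultant F = γ·h_c·A = 12.3606 × 3.08824 × 7.4506 = 284.408 kN.

F ≈ 284.4 kN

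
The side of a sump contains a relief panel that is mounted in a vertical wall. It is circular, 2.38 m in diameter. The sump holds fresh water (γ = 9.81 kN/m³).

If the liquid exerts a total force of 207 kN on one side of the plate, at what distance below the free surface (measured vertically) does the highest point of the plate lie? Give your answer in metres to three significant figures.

d_top ≈ 3.55 m

γ = 9.81 kN/m³.
A = π(1.19)² = 4.44881 m².
From F = γ·h_c·A, the centroid depth is h_c = 207/(9.81 × 4.44881) = 4.74305 m.
The centroid is at the centre, 1.19 m below the top of the plate, so the highest point sits at h_top = 4.74305 − 1.19 = 3.55305 m below the surface.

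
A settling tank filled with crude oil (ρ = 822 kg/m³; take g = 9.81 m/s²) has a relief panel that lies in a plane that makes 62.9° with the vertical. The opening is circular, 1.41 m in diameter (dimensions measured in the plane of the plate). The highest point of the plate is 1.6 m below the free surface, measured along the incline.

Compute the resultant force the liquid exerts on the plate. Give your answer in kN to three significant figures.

F ≈ 13.2 kN

γ = ρg = 822 × 9.81 / 1000 = 8.06382 kN/m³.
The plate makes 62.9° with the vertical, i.e. θ = 90° − 62.9° = 27.1° to the horizontal. Measuring y along the incline from the free-surface line, vertical depth h = y·sinθ with sinθ = 0.455545.
The centroid is at the centre, 0.705 m below the top of the plate, so y_c = 1.6 + 0.705 = 2.305 m and h_c = 2.305 × 0.455545 = 1.05003 m.
A = π(0.705)² = 1.56145 m².
Resultant F = γ·h_c·A = 8.06382 × 1.05003 × 1.56145 = 13.2212 kN.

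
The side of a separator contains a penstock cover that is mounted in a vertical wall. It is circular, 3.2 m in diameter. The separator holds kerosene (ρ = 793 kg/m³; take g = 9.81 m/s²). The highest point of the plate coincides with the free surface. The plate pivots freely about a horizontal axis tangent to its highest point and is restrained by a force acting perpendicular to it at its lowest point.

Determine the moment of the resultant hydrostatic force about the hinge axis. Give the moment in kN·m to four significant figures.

γ = ρg = 793 × 9.81 / 1000 = 7.77933 kN/m³.
The centroid is at the centre, 1.6 m below the top of the plate, so the centroid depth is h_c = 1.6 m.
A = π(1.6)² = 8.04248 m².
Resultant F = γ·h_c·A = 7.77933 × 1.6 × 8.04248 = 100.104 kN.
I_c = πr⁴/4 = π × 1.6⁴/4 = 5.14719 m⁴.
Centre of pressure: y_p = y_c + I_c/(y_c·A) = 1.6 + 5.14719/(1.6 × 8.04248) = 1.6 + 0.4 = 2 m along the plane.
The resultant acts 1.6 + 0.4 = 2 m (along the plate) below the hinge at the top edge, so the moment about the hinge is M = F × 2 = 100.104 × 2 = 200.208 kN·m.

M ≈ 200.2 kN·m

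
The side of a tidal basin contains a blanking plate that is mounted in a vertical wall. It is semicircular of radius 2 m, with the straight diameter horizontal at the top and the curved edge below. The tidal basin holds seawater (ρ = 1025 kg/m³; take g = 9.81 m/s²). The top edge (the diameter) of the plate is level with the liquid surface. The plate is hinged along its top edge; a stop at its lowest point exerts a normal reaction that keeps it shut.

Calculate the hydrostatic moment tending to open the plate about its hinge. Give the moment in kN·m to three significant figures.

M ≈ 63.2 kN·m

γ = ρg = 1025 × 9.81 / 1000 = 10.05525 kN/m³.
The centroid of a semicircle lies 4r/(3π) = 0.848826 m from the diameter, here below the top edge, so the centroid depth is h_c = 0.848826 m.
A = πr²/2 = π × 2²/2 = 6.28319 m².
Resultant F = γ·h_c·A = 10.05525 × 0.848826 × 6.28319 = 53.628 kN.
I_c = (π/8 − 8/(9π))·r⁴ = 0.109757 × 2⁴ = 1.75611 m⁴.
Centre of pressure: y_p = y_c + I_c/(y_c·A) = 0.848826 + 1.75611/(0.848826 × 6.28319) = 0.848826 + 0.329271 = 1.1781 m along the plane.
The resultant acts 0.848826 + 0.329271 = 1.1781 m (along the plate) below the hinge at the top edge, so the moment about the hinge is M = F × 1.1781 = 53.628 × 1.1781 = 63.1791 kN·m.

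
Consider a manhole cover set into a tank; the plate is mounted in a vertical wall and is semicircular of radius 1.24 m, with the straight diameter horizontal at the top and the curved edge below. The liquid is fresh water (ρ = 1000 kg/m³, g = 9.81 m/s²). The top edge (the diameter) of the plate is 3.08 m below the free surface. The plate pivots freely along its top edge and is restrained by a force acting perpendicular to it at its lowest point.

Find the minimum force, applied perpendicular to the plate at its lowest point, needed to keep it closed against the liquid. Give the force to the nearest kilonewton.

P ≈ 38 kN

γ = ρg = 1000 × 9.81 = 9810 N/m³ = 9.81 kN/m³.
The centroid of a semicircle lies 4r/(3π) = 0.526272 m from the diameter, here below the top edge, so the centroid depth is h_c = 3.08 + 0.526272 = 3.60627 m.
A = πr²/2 = π × 1.24²/2 = 2.41526 m².
Resultant F = γ·h_c·A = 9.81 × 3.60627 × 2.41526 = 85.4459 kN.
I_c = (π/8 − 8/(9π))·r⁴ = 0.109757 × 1.24⁴ = 0.259489 m⁴.
Centre of pressure: y_p = y_c + I_c/(y_c·A) = 3.60627 + 0.259489/(3.60627 × 2.41526) = 3.60627 + 0.0297918 = 3.63606 m along the plane.
The resultant acts 0.526272 + 0.0297918 = 0.556064 m (along the plate) below the hinge at the top edge, so the moment about the hinge is M = F × 0.556064 = 85.4459 × 0.556064 = 47.5134 kN·m.
A normal force at the bottom, 1.24 m from the hinge, must supply this moment: P = 47.5134/1.24 = 38.3173 kN.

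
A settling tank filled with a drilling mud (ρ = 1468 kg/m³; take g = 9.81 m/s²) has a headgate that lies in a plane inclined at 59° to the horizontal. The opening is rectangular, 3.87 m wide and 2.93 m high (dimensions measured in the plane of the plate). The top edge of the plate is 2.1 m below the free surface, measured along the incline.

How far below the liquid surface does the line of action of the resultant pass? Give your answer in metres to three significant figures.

γ = ρg = 1468 × 9.81 / 1000 = 14.40108 kN/m³.
Let θ = 59° be the plate's angle to the horizontal; measure y along the incline from where the plane meets the free surface. Vertical depth h = y·sinθ with sinθ = 0.857167.
The centroid lies 2.93/2 = 1.465 m below the top edge, so y_c = 2.1 + 1.465 = 3.565 m and h_c = 3.565 × 0.857167 = 3.0558 m.
A = 3.87 × 2.93 = 11.3391 m².
Resultant F = γ·h_c·A = 14.40108 × 3.0558 × 11.3391 = 498.998 kN.
I_c = b·h³/12 = 3.87 × 2.93³/12 = 8.11209 m⁴.
Centre of pressure: y_p = y_c + I_c/(y_c·A) = 3.565 + 8.11209/(3.565 × 11.3391) = 3.565 + 0.200676 = 3.76568 m along the plane.
Vertically, h_p = y_p·sinθ = 3.76568 × 0.857167 = 3.22782 m.

h_p = 3.23 m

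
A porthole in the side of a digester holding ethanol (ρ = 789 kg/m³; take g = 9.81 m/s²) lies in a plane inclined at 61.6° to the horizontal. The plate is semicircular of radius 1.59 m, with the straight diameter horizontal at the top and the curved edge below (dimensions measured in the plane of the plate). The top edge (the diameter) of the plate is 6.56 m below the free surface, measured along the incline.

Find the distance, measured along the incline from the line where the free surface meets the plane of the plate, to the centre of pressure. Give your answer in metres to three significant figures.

y_p = 7.26 m

γ = ρg = 789 × 9.81 / 1000 = 7.74009 kN/m³.
Let θ = 61.6° be the plate's angle to the horizontal; measure y along the incline from where the plane meets the free surface. Vertical depth h = y·sinθ with sinθ = 0.879649.
The centroid of a semicircle lies 4r/(3π) = 0.674817 m from the diameter, here below the top edge, so y_c = 6.56 + 0.674817 = 7.23482 m and h_c = 7.23482 × 0.879649 = 6.3641 m.
A = πr²/2 = π × 1.59²/2 = 3.97113 m².
Resultant F = γ·h_c·A = 7.74009 × 6.3641 × 3.97113 = 195.613 kN.
I_c = (π/8 − 8/(9π))·r⁴ = 0.109757 × 1.59⁴ = 0.701489 m⁴.
Centre of pressure: y_p = y_c + I_c/(y_c·A) = 7.23482 + 0.701489/(7.23482 × 3.97113) = 7.23482 + 0.0244163 = 7.25924 m along the plane.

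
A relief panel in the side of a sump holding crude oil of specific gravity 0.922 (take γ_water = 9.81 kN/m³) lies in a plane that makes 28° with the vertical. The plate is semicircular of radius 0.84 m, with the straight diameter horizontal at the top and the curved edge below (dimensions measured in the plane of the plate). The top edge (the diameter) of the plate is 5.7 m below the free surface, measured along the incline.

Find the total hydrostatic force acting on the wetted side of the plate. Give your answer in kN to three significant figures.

γ = 0.922 × 9.81 = 9.04482 kN/m³.
The plate makes 28° with the vertical, i.e. θ = 90° − 28° = 62° to the horizontal. Measuring y along the incline from the free-surface line, vertical depth h = y·sinθ with sinθ = 0.882948.
The centroid of a semicircle lies 4r/(3π) = 0.356507 m from the diameter, here below the top edge, so y_c = 5.7 + 0.356507 = 6.05651 m and h_c = 6.05651 × 0.882948 = 5.34758 m.
A = πr²/2 = π × 0.84²/2 = 1.10835 m².
Resultant F = γ·h_c·A = 9.04482 × 5.34758 × 1.10835 = 53.6086 kN.

F ≈ 53.6 kN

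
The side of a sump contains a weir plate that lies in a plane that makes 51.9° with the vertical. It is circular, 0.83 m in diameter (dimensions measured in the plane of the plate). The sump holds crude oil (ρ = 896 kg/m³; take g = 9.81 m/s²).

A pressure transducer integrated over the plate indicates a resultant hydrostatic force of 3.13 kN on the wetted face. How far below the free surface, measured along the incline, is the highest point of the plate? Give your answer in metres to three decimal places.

γ = ρg = 896 × 9.81 / 1000 = 8.78976 kN/m³.
A = π(0.415)² = 0.541061 m².
From F = γ·h_c·A, the centroid depth is h_c = 3.13/(8.78976 × 0.541061) = 0.658144 m.
The plate makes 51.9° with the vertical, i.e. θ = 90° − 51.9° = 38.1° to the horizontal. Measuring y along the incline from the free-surface line, vertical depth h = y·sinθ with sinθ = 0.617036.
Along the incline, y_c = h_c/sinθ = 0.658144/0.617036 = 1.06662 m.
The centroid is at the centre, 0.415 m below the top of the plate, so the highest point sits at y_top = 1.06662 − 0.415 = 0.65162 m along the incline.

y_top ≈ 0.652 m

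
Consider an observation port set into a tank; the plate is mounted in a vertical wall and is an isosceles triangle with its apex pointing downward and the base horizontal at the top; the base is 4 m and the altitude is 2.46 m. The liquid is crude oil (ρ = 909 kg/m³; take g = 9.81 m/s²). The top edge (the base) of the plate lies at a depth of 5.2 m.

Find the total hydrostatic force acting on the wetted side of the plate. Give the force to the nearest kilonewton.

γ = ρg = 909 × 9.81 / 1000 = 8.91729 kN/m³.
With the apex down, the centroid sits h/3 = 2.46/3 = 0.82 m below the base (the top edge), so the centroid depth is h_c = 5.2 + 0.82 = 6.02 m.
A = ½ × 4 × 2.46 = 4.92 m².
Resultant F = γ·h_c·A = 8.91729 × 6.02 × 4.92 = 264.116 kN.

F ≈ 264 kN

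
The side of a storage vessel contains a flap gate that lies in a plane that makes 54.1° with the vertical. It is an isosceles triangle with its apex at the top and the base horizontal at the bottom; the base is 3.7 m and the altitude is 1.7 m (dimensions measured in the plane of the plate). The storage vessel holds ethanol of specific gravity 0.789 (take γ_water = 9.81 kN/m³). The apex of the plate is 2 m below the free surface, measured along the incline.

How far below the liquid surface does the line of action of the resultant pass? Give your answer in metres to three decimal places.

γ = 0.789 × 9.81 = 7.74009 kN/m³.
The plate makes 54.1° with the vertical, i.e. θ = 90° − 54.1° = 35.9° to the horizontal. Measuring y along the incline from the free-surface line, vertical depth h = y·sinθ with sinθ = 0.586372.
With the apex up, the centroid sits 2h/3 = 2 × 1.7/3 = 1.13333 m below the apex, so y_c = 2 + 1.13333 = 3.13333 m and h_c = 3.13333 × 0.586372 = 1.8373 m.
A = ½ × 3.7 × 1.7 = 3.145 m².
Resultant F = γ·h_c·A = 7.74009 × 1.8373 × 3.145 = 44.7246 kN.
I_c = b·h³/36 = 3.7 × 1.7³/36 = 0.504947 m⁴.
Centre of pressure: y_p = y_c + I_c/(y_c·A) = 3.13333 + 0.504947/(3.13333 × 3.145) = 3.13333 + 0.0512412 = 3.18457 m along the plane.
Vertically, h_p = y_p·sinθ = 3.18457 × 0.586372 = 1.86734 m.

h_p = 1.867 m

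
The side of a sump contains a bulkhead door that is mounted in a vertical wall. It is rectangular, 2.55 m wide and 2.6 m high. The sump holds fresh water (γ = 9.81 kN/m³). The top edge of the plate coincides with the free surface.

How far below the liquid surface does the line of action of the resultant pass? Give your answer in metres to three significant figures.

h_p = 1.73 m

γ = 9.81 kN/m³.
The centroid lies 2.6/2 = 1.3 m below the top edge, so the centroid depth is h_c = 1.3 m.
A = 2.55 × 2.6 = 6.63 m².
Resultant F = γ·h_c·A = 9.81 × 1.3 × 6.63 = 84.5524 kN.
I_c = b·h³/12 = 2.55 × 2.6³/12 = 3.7349 m⁴.
Centre of pressure: y_p = y_c + I_c/(y_c·A) = 1.3 + 3.7349/(1.3 × 6.63) = 1.3 + 0.433333 = 1.73333 m along the plane.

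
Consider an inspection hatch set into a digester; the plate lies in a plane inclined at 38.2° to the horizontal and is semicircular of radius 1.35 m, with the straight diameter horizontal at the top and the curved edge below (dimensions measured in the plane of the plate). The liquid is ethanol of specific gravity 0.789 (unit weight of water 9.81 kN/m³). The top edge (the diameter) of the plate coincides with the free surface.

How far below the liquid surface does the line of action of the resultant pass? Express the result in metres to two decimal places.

γ = 0.789 × 9.81 = 7.74009 kN/m³.
Let θ = 38.2° be the plate's angle to the horizontal; measure y along the incline from where the plane meets the free surface. Vertical depth h = y·sinθ with sinθ = 0.618408.
The centroid of a semicircle lies 4r/(3π) = 0.572958 m from the diameter, here below the top edge, so y_c = 0.572958 m and h_c = 0.572958 × 0.618408 = 0.354322 m.
A = πr²/2 = π × 1.35²/2 = 2.86278 m².
Resultant F = γ·h_c·A = 7.74009 × 0.354322 × 2.86278 = 7.85113 kN.
I_c = (π/8 − 8/(9π))·r⁴ = 0.109757 × 1.35⁴ = 0.364559 m⁴.
Centre of pressure: y_p = y_c + I_c/(y_c·A) = 0.572958 + 0.364559/(0.572958 × 2.86278) = 0.572958 + 0.222258 = 0.795216 m along the plane.
Vertically, h_p = y_p·sinθ = 0.795216 × 0.618408 = 0.491768 m.

h_p = 0.49 m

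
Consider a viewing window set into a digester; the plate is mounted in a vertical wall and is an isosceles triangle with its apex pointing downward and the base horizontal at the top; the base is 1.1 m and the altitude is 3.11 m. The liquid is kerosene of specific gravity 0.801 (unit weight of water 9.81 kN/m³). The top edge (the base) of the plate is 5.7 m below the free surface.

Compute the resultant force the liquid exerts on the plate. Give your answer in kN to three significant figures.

F ≈ 90.5 kN

γ = 0.801 × 9.81 = 7.85781 kN/m³.
With the apex down, the centroid sits h/3 = 3.11/3 = 1.03667 m below the base (the top edge), so the centroid depth is h_c = 5.7 + 1.03667 = 6.73667 m.
A = ½ × 1.1 × 3.11 = 1.7105 m².
Resultant F = γ·h_c·A = 7.85781 × 6.73667 × 1.7105 = 90.5461 kN.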